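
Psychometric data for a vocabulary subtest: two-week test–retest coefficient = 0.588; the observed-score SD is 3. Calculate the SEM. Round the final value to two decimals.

1.93

The standard error of measurement is 3.000·√(1 − 0.588) ≈ 3.000·0.642 ≈ 1.926.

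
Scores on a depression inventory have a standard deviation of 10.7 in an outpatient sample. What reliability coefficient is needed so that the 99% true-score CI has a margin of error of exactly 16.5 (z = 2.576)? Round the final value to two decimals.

0.64

SEM needed = half-width / z = 16.5/2.576 ≈ 6.405
r = 1 − (6.405/10.7)² ≈ 1 − 0.358 ≈ 0.642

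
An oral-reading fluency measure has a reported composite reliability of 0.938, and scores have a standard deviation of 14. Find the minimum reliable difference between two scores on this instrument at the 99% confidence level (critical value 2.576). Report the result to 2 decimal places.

12.70

SEM = 14.0000 × √(1 − 0.9380) = 14.0000 × √0.0620 ≃ 14.0000 × 0.2490 ≃ 3.4860
SE_diff = SEM × √2 ≃ 3.4860 × 1.4142 ≃ 4.9299
Smallest detectable difference = 2.576×4.9299 ≃ 12.6994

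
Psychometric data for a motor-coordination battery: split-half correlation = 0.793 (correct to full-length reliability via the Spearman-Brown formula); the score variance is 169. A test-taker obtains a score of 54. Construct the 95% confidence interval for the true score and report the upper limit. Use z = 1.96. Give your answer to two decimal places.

62.66

SD = √169 ≃ 13.000
r_full = 2·0.793 / (1 + 0.793) ≃ 0.885
SEM = 13.000 · √(1 − 0.885) = 13.000 · √0.115 ≃ 13.000 · 0.340 ≃ 4.417
Half-width = 1.96·4.417 ≃ 8.658
Upper limit = 54 + 8.658 ≃ 62.658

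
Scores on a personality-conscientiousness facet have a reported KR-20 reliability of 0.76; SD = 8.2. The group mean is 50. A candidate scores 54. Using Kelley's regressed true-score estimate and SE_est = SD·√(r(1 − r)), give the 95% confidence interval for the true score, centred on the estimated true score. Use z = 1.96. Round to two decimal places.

[46.18, 59.90]

T̂ = 0.7600(54) + 0.2400(50) ≈ 53.0400
SE_est = SD × √(r(1 − r)) = 8.2000 × √0.1824 ≈ 8.2000 × 0.4271 ≈ 3.5021
95% CI: 53.0400 ± 6.8641 ≈ (46.1759, 59.9041)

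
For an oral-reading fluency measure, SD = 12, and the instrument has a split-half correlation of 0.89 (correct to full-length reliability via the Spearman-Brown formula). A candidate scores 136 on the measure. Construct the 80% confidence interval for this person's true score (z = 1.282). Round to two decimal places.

Full-length reliability (Spearman-Brown) = 2(0.89)/(1+0.89) ≈ 0.942
SEM = 12.000 * √(1 − 0.942) = 12.000 * √0.058 ≈ 12.000 * 0.241 ≈ 2.895
Half-width = 1.282*2.895 ≈ 3.711
80% CI: 136 ± 3.711 = [132.289, 139.711]

[132.29, 139.71]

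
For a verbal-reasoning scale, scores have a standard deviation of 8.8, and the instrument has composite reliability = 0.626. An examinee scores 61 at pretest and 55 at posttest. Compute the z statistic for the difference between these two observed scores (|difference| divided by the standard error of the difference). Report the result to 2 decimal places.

0.79

SEM = 8.8000 * √(1 − 0.6260) = 8.8000 * √0.3740 ≈ 8.8000 * 0.6116 ≈ 5.3817
SE_diff = √2 * SEM ≈ 7.6109
z = |61 − 55| / 7.6109 = 6 / 7.6109 ≈ 0.7883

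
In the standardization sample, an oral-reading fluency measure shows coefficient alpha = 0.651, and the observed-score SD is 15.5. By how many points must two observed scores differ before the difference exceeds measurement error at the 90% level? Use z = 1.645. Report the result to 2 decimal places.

SEM = 15.500 × √(1 − 0.651) = 15.500 × √0.349 ≈ 15.500 × 0.591 ≈ 9.157
SE_diff = √2 × SEM ≈ 12.950
Smallest detectable difference = 1.645×12.950 ≈ 21.302

21.30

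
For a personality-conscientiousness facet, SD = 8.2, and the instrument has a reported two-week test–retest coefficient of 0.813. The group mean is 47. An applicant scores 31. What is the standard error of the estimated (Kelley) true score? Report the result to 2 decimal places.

SE_est = SD * √(r(1 − r)) = 8.2000 * √0.1520 ≈ 8.2000 * 0.3899 ≈ 3.1973

3.20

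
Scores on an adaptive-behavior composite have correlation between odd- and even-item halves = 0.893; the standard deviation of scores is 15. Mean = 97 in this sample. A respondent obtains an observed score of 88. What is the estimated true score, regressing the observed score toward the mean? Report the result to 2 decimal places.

Spearman-Brown: r = 2(0.893) / (1 + 0.893) = 1.7860 / 1.8930 ≃ 0.9435
Estimated true score = 0.9435·88 + (1 − 0.9435)·97 ≃ 88.5087

88.51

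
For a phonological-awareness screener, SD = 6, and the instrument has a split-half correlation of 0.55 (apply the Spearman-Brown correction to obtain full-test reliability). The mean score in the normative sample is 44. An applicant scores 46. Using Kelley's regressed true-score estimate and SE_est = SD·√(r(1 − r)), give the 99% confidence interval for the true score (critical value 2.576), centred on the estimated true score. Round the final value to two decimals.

[38.40, 52.44]

Spearman-Brown: r = 2(0.55) / (1 + 0.55) = 1.10000 / 1.55000 ≃ 0.70968
T̂ = r·X + (1 − r)·M = 0.70968*46 + 0.29032*44 ≃ 32.64516 + 12.77419 ≃ 45.41935
SE_est = SD * √(r(1 − r)) = 6.00000 * √0.20604 ≃ 6.00000 * 0.45391 ≃ 2.72347
CI = 45.41935 ± 2.576 * 2.72347 → [38.40370, 52.43501]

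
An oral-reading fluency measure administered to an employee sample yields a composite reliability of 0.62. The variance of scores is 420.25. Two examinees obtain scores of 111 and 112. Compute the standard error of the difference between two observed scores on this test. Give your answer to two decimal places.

SD = √420.25 ≈ 20.50000
SEM = 20.50000 * √(1 − 0.62000) = 20.50000 * √0.38000 ≈ 20.50000 * 0.61644 ≈ 12.63705
SE_diff = SEM * √2 ≈ 12.63705 * 1.41421 ≈ 17.87149

17.87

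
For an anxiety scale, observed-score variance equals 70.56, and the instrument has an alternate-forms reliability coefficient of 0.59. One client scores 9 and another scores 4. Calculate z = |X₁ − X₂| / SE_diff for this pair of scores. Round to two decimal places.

0.66

σ = 70.56^(1/2) = 8.400
SEM = 8.400·√(1 − 0.590) ≈ 5.379
Standard error of the difference = 5.379·√2 ≈ 7.607
z = 5 / 7.607 ≈ 0.657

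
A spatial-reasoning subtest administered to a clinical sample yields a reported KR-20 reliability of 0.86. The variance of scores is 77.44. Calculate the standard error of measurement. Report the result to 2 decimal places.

3.29

SD = √77.44 ≈ 8.800
SEM = 8.800 * √(1 − 0.860) = 8.800 * √0.140 ≈ 8.800 * 0.374 ≈ 3.293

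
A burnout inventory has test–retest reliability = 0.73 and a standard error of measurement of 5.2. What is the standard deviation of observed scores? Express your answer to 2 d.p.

10.01

SD = 5.2 / √(1 − 0.73) ≈ 10.0074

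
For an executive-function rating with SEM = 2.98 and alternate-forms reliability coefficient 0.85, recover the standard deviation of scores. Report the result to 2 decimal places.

SD = SEM / √(1 − r) = 2.98 / √0.150 ≈ 2.98 / 0.387 ≈ 7.694

7.69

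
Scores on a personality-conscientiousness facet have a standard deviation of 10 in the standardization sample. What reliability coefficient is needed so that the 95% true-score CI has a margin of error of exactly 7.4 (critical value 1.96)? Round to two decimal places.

0.86

SEM needed = half-width / z = 7.4/1.96 ≃ 3.7755
r = 1 − (3.7755/10)² ≃ 1 − 0.1425 ≃ 0.8575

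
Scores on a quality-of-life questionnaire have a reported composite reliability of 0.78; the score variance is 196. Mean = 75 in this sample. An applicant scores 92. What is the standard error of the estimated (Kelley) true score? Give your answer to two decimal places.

5.80

σ = 196^(1/2) = 14.000
SE_est = 14.000·√(0.780·0.220) ≈ 5.799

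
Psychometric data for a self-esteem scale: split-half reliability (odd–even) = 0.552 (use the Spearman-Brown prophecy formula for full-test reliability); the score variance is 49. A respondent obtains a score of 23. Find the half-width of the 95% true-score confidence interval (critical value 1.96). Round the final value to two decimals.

SD = √49 = 7.0000
Full-length reliability (Spearman-Brown) = 2(0.552)/(1+0.552) ≈ 0.7113
SEM = 7.0000 · √(1 − 0.7113) = 7.0000 · √0.2887 ≈ 7.0000 · 0.5373 ≈ 3.7609
1.96 · SEM ≈ 7.3714

7.37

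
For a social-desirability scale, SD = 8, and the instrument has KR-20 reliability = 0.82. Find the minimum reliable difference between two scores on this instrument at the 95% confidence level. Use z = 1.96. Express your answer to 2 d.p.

9.41

SEM = 8.000 * √(1 − 0.820) = 8.000 * √0.180 ≈ 8.000 * 0.424 ≈ 3.394
SE_diff = √2 * SEM ≈ 4.800
Minimum reliable difference = 1.96 * SE_diff ≈ 1.96 * 4.800 ≈ 9.408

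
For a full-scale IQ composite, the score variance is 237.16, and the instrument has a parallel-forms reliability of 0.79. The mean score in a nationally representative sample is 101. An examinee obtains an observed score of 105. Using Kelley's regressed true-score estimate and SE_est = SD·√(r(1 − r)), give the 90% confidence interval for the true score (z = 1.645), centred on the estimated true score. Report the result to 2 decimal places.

[93.84, 114.48]

SD = √237.16 ≃ 15.4000
T̂ = 0.7900(105) + 0.2100(101) ≃ 104.1600
SE_est = SD · √(r(1 − r)) = 15.4000 · √0.1659 ≃ 15.4000 · 0.4073 ≃ 6.2725
90% CI: 104.1600 ± 10.3183 ≃ (93.8417, 114.4783)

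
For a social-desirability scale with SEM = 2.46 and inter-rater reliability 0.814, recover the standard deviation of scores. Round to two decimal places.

5.70

SD = 2.46 / √(1 − 0.814) ≈ 5.704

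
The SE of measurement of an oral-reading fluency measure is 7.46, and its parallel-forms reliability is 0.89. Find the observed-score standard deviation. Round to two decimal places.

σ = SEM·(1 − r)^(−1/2) ≈ 7.46×3.015 ≈ 22.493

22.49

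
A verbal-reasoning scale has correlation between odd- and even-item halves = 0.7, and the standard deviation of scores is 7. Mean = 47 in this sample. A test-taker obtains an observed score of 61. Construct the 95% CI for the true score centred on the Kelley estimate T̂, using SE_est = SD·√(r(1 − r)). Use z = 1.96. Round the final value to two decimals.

[53.30, 63.76]

r_full = 2·0.7 / (1 + 0.7) ≈ 0.8235
T̂ = 0.8235(61) + 0.1765(47) ≈ 58.5294
SE_est = 7.0000·√[r(1 − r)] ≈ 2.6685
CI = 58.5294 ± 1.96 * 2.6685 → [53.2991, 63.7598]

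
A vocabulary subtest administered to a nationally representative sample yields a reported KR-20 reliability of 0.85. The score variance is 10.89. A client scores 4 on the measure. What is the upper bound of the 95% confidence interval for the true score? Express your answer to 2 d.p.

SD = √10.89 = 3.300
SEM = 3.300 * √(1 − 0.850) = 3.300 * √0.150 ≈ 3.300 * 0.387 ≈ 1.278
Margin = 1.96 * 1.278 ≈ 2.505
Upper limit = 4 + 2.505 ≈ 6.505

6.51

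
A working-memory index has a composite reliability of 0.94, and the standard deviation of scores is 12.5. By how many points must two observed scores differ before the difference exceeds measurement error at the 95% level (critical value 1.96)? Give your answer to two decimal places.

SEM = 12.500·√(1 − 0.940) ≈ 3.062
SE_diff = SEM · √2 ≈ 3.062 · 1.414 ≈ 4.330
Minimum reliable difference = 1.96 · SE_diff ≈ 1.96 · 4.330 ≈ 8.487

8.49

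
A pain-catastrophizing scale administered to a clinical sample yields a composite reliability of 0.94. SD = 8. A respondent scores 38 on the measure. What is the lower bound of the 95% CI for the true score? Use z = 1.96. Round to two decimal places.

34.16

SEM = 8.00000·√(1 − 0.94000) ≈ 1.95959
1.96 · SEM ≈ 3.84080
Lower limit = 38 − 3.84080 ≈ 34.15920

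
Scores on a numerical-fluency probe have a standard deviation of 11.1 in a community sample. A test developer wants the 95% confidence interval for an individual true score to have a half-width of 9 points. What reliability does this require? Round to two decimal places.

Required SEM = 9 / 1.96 ≈ 4.59184
Required reliability = 1 − (SEM/SD)² = 1 − 0.17113 ≈ 0.82887

0.83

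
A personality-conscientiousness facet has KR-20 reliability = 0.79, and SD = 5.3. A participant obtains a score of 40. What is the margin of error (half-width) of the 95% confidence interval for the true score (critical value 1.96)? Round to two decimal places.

The standard error of measurement is 5.300×√(1 − 0.790) ≈ 5.300×0.458 ≈ 2.429.
1.96 × SEM ≈ 4.760

4.76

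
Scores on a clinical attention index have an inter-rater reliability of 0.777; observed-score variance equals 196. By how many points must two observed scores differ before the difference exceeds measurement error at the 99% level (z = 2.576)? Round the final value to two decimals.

24.08

σ = 196^(1/2) = 14.00000
SEM = 14.00000×√(1 − 0.77700) ≈ 6.61120
Standard error of the difference = 6.61120·√2 ≈ 9.34965
Smallest detectable difference = 2.576×9.34965 ≈ 24.08470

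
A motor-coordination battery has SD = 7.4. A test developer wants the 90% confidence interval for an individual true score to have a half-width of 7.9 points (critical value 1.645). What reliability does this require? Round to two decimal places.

0.58

Required SEM = 7.9 / 1.645 ≃ 4.8024
r = 1 − (4.8024/7.4)² ≃ 1 − 0.4212 ≃ 0.5788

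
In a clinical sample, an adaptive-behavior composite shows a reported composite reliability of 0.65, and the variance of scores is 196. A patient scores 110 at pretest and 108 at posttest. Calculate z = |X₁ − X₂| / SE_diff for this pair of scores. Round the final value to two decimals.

0.17

SD = √196 = 14.0000
SEM = 14.0000×√(1 − 0.6500) ≈ 8.2825
SE_diff = √2 × SEM ≈ 11.7132
z = 2 / 11.7132 ≈ 0.1707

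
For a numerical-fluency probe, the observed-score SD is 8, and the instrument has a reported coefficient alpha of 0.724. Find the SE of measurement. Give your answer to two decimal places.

SEM = 8.000×√(1 − 0.724) ≈ 4.203

4.20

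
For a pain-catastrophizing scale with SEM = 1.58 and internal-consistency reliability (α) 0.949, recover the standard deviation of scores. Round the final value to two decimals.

7.00

SD = SEM / √(1 − r) = 1.58 / √0.05100 ≈ 1.58 / 0.22583 ≈ 6.99636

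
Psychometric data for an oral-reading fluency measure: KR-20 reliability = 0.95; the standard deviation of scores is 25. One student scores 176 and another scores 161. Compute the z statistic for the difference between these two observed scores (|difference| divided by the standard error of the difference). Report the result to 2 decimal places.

SEM = 25.0000·√(1 − 0.9500) ≈ 5.5902
SE_diff = √2 · SEM ≈ 7.9057
z = |176 − 161| / 7.9057 = 15 / 7.9057 ≈ 1.8974

1.90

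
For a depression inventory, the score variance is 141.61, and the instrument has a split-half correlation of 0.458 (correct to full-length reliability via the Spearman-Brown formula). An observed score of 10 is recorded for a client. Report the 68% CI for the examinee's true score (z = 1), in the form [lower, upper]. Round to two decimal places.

σ = 141.61^(1/2) = 11.9000
Full-length reliability (Spearman-Brown) = 2(0.458)/(1+0.458) ≈ 0.6283
SEM = 11.9000 · √(1 − 0.6283) = 11.9000 · √0.3717 ≈ 11.9000 · 0.6097 ≈ 7.2555
Margin = 1 · 7.2555 ≈ 7.2555
Interval: (2.7445, 17.2555)

[2.74, 17.26]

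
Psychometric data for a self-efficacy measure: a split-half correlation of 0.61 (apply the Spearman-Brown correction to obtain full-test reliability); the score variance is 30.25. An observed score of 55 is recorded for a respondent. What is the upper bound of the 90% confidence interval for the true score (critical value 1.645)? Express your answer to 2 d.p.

59.45

σ = 30.25^(1/2) = 5.5000
Full-length reliability (Spearman-Brown) = 2(0.61)/(1+0.61) ≃ 0.7578
SEM = 5.5000 * √(1 − 0.7578) = 5.5000 * √0.2422 ≃ 5.5000 * 0.4922 ≃ 2.7070
Margin = 1.645 * 2.7070 ≃ 4.4530
Upper bound: 55 + 4.4530 = 59.4530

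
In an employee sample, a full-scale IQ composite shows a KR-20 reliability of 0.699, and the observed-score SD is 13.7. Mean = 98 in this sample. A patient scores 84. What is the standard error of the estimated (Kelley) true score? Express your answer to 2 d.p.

6.28

SE_est = 13.700×√(0.699×0.301) ≈ 6.284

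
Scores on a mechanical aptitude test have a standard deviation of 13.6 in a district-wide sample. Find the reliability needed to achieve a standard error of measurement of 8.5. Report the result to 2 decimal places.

0.61

Required reliability = 1 − (SEM/SD)² = 1 − 0.3906 ≃ 0.6094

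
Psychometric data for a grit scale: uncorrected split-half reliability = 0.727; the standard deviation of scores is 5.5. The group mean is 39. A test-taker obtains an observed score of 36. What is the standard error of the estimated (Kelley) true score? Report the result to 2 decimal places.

2.01

r_full = 2·0.727 / (1 + 0.727) ≈ 0.84192
SE_est = 5.50000·√(0.84192·0.15808) ≈ 2.00648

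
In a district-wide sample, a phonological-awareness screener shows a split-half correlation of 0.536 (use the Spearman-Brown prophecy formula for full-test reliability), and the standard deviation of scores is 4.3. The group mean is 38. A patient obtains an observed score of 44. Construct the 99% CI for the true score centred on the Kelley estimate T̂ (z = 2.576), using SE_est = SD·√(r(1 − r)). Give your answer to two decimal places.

Full-length reliability (Spearman-Brown) = 2(0.536)/(1+0.536) ≈ 0.6979
Estimated true score = 0.6979×44 + (1 − 0.6979)×38 ≈ 42.1875
SE_est = 4.3000×√(0.6979×0.3021) ≈ 1.9744
99% CI: 42.1875 ± 5.0860 ≈ (37.1015, 47.2735)

[37.10, 47.27]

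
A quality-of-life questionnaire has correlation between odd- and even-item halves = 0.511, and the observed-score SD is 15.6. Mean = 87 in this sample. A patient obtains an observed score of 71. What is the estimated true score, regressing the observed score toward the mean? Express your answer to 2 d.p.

Full-length reliability (Spearman-Brown) = 2(0.511)/(1+0.511) ≈ 0.67637
Estimated true score = 0.67637×71 + (1 − 0.67637)×87 ≈ 76.17803

76.18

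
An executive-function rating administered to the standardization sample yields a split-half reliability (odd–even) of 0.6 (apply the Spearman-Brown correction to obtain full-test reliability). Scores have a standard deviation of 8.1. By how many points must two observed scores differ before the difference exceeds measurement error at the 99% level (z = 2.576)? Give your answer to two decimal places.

Full-length reliability (Spearman-Brown) = 2(0.6)/(1+0.6) ≈ 0.75000
SEM = 8.10000 * √(1 − 0.75000) = 8.10000 * √0.25000 ≈ 8.10000 * 0.50000 ≈ 4.05000
SE_diff = SEM * √2 ≈ 4.05000 * 1.41421 ≈ 5.72756
Smallest detectable difference = 2.576*5.72756 ≈ 14.75421

14.75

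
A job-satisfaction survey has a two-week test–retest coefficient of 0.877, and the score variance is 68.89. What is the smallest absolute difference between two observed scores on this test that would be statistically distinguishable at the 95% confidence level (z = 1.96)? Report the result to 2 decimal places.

σ = 68.89^(1/2) = 8.30000
SEM = 8.30000 · √(1 − 0.87700) = 8.30000 · √0.12300 ≈ 8.30000 · 0.35071 ≈ 2.91092
SE_diff = SEM · √2 ≈ 2.91092 · 1.41421 ≈ 4.11667
Minimum reliable difference = 1.96 · SE_diff ≈ 1.96 · 4.11667 ≈ 8.06867

8.07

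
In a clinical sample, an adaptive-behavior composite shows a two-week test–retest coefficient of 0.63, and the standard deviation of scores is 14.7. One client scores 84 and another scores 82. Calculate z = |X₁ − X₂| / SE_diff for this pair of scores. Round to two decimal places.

0.16

The standard error of measurement is 14.70000·√(1 − 0.63000) ≈ 14.70000·0.60828 ≈ 8.94166.
Standard error of the difference = 8.94166·√2 ≈ 12.64542
z = |84 − 82| / 12.64542 = 2 / 12.64542 ≈ 0.15816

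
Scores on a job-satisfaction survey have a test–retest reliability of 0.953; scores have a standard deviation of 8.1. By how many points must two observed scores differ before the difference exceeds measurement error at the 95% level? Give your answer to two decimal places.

4.87

The standard error of measurement is 8.1000·√(1 − 0.9530) ≈ 8.1000·0.2168 ≈ 1.7560.
Standard error of the difference = 1.7560·√2 ≈ 2.4834
Minimum reliable difference = 1.96 · SE_diff ≈ 1.96 · 2.4834 ≈ 4.8675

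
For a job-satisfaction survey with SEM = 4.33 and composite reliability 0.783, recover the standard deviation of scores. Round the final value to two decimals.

SD = 4.33 / √(1 − 0.783) ≈ 9.2952

9.30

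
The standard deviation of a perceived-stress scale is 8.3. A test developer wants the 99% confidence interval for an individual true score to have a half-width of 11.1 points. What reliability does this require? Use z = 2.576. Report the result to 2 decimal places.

Required SEM = 11.1 / 2.576 ≈ 4.309
r = 1 − (4.309/8.3)² ≈ 1 − 0.270 ≈ 0.730

0.73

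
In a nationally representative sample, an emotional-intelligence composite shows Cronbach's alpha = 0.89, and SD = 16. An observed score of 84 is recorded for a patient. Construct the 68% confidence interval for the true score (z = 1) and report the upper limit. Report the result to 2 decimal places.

89.31

SEM = 16.0000 · √(1 − 0.8900) = 16.0000 · √0.1100 ≈ 16.0000 · 0.3317 ≈ 5.3066
Margin = 1 · 5.3066 ≈ 5.3066
Upper bound: 84 + 5.3066 = 89.3066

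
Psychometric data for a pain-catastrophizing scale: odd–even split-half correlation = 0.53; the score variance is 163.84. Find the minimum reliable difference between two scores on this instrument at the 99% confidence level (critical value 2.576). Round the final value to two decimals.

25.84

SD = √163.84 ≈ 12.8000
Spearman-Brown: r = 2(0.53) / (1 + 0.53) = 1.0600 / 1.5300 ≈ 0.6928
SEM = 12.8000 * √(1 − 0.6928) = 12.8000 * √0.3072 ≈ 12.8000 * 0.5542 ≈ 7.0944
SE_diff = √2 * SEM ≈ 10.0329
Smallest detectable difference = 2.576*10.0329 ≈ 25.8449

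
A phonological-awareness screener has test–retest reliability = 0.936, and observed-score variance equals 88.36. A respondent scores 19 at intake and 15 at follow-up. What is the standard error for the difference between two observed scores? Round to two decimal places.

SD = √88.36 = 9.4000
SEM = 9.4000*√(1 − 0.9360) ≈ 2.3780
SE_diff = SEM * √2 ≈ 2.3780 * 1.4142 ≈ 3.3630

3.36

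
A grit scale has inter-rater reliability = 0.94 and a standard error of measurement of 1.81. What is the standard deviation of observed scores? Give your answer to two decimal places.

7.39

σ = SEM·(1 − r)^(−1/2) ≈ 1.81*4.082 ≈ 7.389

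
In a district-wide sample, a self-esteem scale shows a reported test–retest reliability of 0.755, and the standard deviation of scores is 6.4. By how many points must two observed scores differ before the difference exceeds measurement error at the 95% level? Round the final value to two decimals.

SEM = 6.4000 × √(1 − 0.7550) = 6.4000 × √0.2450 ≈ 6.4000 × 0.4950 ≈ 3.1678
SE_diff = √2 × SEM ≈ 4.4800
Smallest detectable difference = 1.96×4.4800 ≈ 8.7808

8.78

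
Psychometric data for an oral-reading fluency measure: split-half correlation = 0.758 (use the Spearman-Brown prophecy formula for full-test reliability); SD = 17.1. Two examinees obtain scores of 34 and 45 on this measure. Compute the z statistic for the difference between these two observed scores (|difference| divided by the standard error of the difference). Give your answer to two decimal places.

Full-length reliability (Spearman-Brown) = 2(0.758)/(1+0.758) ≈ 0.86234
The standard error of measurement is 17.10000*√(1 − 0.86234) ≈ 17.10000*0.37102 ≈ 6.34446.
SE_diff = SEM * √2 ≈ 6.34446 * 1.41421 ≈ 8.97242
z = |34 − 45| / 8.97242 = 11 / 8.97242 ≈ 1.22598

1.23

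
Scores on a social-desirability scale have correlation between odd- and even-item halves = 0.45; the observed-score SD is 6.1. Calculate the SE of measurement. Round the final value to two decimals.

3.76

Spearman-Brown: r = 2(0.45) / (1 + 0.45) = 0.9000 / 1.4500 ≈ 0.6207
SEM = 6.1000 * √(1 − 0.6207) = 6.1000 * √0.3793 ≈ 6.1000 * 0.6159 ≈ 3.7569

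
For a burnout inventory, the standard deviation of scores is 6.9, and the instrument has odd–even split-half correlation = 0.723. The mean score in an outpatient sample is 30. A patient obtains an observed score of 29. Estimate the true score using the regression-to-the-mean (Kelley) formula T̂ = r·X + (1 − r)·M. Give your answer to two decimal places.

Spearman-Brown: r = 2(0.723) / (1 + 0.723) = 1.446 / 1.723 ≈ 0.839
T̂ = r·X + (1 − r)·M = 0.839·29 + 0.161·30 ≈ 24.338 + 4.823 ≈ 29.161

29.16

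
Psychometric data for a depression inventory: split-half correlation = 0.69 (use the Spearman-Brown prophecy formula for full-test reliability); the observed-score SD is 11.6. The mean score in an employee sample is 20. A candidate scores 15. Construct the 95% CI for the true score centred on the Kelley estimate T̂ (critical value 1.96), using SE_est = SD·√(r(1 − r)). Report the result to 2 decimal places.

r_full = 2·0.69 / (1 + 0.69) ≈ 0.81657
T̂ = r·X + (1 − r)·M = 0.81657*15 + 0.18343*20 ≈ 12.24852 + 3.66864 ≈ 15.91716
SE_est = SD * √(r(1 − r)) = 11.60000 * √0.14978 ≈ 11.60000 * 0.38702 ≈ 4.48943
CI = 15.91716 ± 1.96 * 4.48943 → [7.11787, 24.71645]

[7.12, 24.72]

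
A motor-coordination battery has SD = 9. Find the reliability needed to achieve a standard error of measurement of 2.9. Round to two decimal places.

0.90

r = 1 − (2.9000/9)² ≈ 1 − 0.1038 ≈ 0.8962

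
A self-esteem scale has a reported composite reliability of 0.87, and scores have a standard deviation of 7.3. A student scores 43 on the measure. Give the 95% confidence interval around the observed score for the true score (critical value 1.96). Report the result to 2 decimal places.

SEM = 7.30000 * √(1 − 0.87000) = 7.30000 * √0.13000 ≈ 7.30000 * 0.36056 ≈ 2.63205
1.96 * SEM ≈ 5.15882
95% CI: 43 ± 5.15882 = [37.84118, 48.15882]

[37.84, 48.16]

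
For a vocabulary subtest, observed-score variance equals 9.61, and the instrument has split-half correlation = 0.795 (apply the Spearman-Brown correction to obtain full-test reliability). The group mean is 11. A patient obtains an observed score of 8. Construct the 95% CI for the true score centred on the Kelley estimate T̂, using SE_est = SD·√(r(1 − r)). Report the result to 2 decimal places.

[6.41, 10.28]

SD = √9.61 = 3.100
r_full = 2·0.795 / (1 + 0.795) ≈ 0.886
T̂ = r·X + (1 − r)·M = 0.886*8 + 0.114*11 ≈ 7.086 + 1.256 ≈ 8.343
SE_est = 3.100·√[r(1 − r)] ≈ 0.986
95% CI: 8.343 ± 1.933 ≈ (6.410, 10.275)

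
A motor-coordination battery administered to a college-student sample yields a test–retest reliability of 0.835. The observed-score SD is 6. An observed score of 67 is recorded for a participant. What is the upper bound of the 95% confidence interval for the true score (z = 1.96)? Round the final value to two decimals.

71.78

The standard error of measurement is 6.0000·√(1 − 0.8350) ≃ 6.0000·0.4062 ≃ 2.4372.
Margin = 1.96 · 2.4372 ≃ 4.7769
Upper limit = 67 + 4.7769 ≃ 71.7769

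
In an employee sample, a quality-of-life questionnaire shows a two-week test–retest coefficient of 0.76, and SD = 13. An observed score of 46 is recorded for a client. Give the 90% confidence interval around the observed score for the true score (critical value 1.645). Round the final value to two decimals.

[35.52, 56.48]

The standard error of measurement is 13.00000*√(1 − 0.76000) ≃ 13.00000*0.48990 ≃ 6.36867.
Margin = 1.645 * 6.36867 ≃ 10.47647
90% CI: 46 ± 10.47647 = [35.52353, 56.47647]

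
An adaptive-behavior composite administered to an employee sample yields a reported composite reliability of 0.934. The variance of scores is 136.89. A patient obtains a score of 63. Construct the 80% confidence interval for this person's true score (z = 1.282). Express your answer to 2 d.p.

[59.15, 66.85]

SD = √136.89 ≃ 11.700
SEM = 11.700 × √(1 − 0.934) = 11.700 × √0.066 ≃ 11.700 × 0.257 ≃ 3.006
1.282 × SEM ≃ 3.853
80% CI: 63 ± 3.853 = [59.147, 66.853]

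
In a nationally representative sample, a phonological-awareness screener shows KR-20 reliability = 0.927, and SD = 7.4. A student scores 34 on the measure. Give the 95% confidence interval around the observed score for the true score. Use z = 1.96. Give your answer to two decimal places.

The standard error of measurement is 7.40000*√(1 − 0.92700) ≃ 7.40000*0.27019 ≃ 1.99937.
1.96 * SEM ≃ 3.91877
Interval: (30.08123, 37.91877)

[30.08, 37.92]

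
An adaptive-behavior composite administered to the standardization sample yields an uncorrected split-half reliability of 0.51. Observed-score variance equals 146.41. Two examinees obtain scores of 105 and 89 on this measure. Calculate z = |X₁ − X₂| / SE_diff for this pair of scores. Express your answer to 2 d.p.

σ = 146.41^(1/2) = 12.1000
Full-length reliability (Spearman-Brown) = 2(0.51)/(1+0.51) ≈ 0.6755
SEM = 12.1000 * √(1 − 0.6755) = 12.1000 * √0.3245 ≈ 12.1000 * 0.5697 ≈ 6.8928
Standard error of the difference = 6.8928·√2 ≈ 9.7479
z = 16 / 9.7479 ≈ 1.6414

1.64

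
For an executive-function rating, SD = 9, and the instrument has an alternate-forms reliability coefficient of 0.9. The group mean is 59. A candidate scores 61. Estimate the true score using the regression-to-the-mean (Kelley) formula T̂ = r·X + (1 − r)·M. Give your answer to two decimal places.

60.80

T̂ = 0.90000(61) + 0.10000(59) ≃ 60.80000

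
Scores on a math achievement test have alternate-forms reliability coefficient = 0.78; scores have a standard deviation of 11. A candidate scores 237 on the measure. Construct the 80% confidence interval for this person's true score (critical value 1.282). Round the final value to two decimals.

SEM = 11.0000·√(1 − 0.7800) ≈ 5.1595
Margin = 1.282 · 5.1595 ≈ 6.6144
CI = 237 ± 6.6144 → [230.3856, 243.6144]

[230.39, 243.61]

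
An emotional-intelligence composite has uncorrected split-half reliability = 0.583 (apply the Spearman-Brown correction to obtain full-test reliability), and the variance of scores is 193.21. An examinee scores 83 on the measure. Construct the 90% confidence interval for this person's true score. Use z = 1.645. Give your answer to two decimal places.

SD = √193.21 = 13.900
Spearman-Brown: r = 2(0.583) / (1 + 0.583) = 1.166 / 1.583 ≈ 0.737
SEM = 13.900×√(1 − 0.737) ≈ 7.134
Margin = 1.645 × 7.134 ≈ 11.736
90% CI: 83 ± 11.736 = [71.264, 94.736]

[71.26, 94.74]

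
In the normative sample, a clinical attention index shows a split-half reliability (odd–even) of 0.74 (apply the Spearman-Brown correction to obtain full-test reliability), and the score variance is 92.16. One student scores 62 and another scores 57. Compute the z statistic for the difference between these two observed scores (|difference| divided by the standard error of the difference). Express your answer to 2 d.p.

0.95

SD = √92.16 ≃ 9.600
r_full = 2·0.74 / (1 + 0.74) ≃ 0.851
SEM = 9.600 · √(1 − 0.851) = 9.600 · √0.149 ≃ 9.600 · 0.387 ≃ 3.711
SE_diff = √2 · SEM ≃ 5.248
z = 5 / 5.248 ≃ 0.953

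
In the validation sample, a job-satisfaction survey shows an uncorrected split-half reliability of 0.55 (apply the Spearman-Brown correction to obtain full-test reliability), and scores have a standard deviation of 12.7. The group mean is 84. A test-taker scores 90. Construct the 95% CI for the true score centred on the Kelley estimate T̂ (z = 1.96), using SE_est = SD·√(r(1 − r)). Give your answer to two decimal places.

Full-length reliability (Spearman-Brown) = 2(0.55)/(1+0.55) ≈ 0.710
Estimated true score = 0.710*90 + (1 − 0.710)*84 ≈ 88.258
SE_est = SD * √(r(1 − r)) = 12.700 * √0.206 ≈ 12.700 * 0.454 ≈ 5.765
95% CI: 88.258 ± 11.299 ≈ (76.959, 99.557)

[76.96, 99.56]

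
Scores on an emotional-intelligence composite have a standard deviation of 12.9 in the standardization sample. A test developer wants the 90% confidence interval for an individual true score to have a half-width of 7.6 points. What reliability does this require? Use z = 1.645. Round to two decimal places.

Required SEM = 7.6 / 1.645 ≃ 4.620
Required reliability = 1 − (SEM/SD)² = 1 − 0.128 ≃ 0.872

0.87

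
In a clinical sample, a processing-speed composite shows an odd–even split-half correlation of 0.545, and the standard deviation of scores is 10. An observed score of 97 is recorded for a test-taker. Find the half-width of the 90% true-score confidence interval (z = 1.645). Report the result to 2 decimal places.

Full-length reliability (Spearman-Brown) = 2(0.545)/(1+0.545) ≈ 0.7055
SEM = 10.0000 * √(1 − 0.7055) = 10.0000 * √0.2945 ≈ 10.0000 * 0.5427 ≈ 5.4268
Margin = 1.645 * 5.4268 ≈ 8.9270

8.93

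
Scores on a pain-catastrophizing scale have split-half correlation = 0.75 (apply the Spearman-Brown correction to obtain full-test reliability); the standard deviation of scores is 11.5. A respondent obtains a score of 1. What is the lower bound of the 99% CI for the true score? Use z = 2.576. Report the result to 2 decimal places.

Full-length reliability (Spearman-Brown) = 2(0.75)/(1+0.75) ≈ 0.857
SEM = 11.500 · √(1 − 0.857) = 11.500 · √0.143 ≈ 11.500 · 0.378 ≈ 4.347
Half-width = 2.576·4.347 ≈ 11.197
Lower bound: 1 − 11.197 = -10.197

-10.20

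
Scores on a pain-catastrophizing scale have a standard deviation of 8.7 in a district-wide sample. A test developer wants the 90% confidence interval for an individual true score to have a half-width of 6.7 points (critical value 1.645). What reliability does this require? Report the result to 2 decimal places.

0.78

Required SEM = 6.7 / 1.645 ≈ 4.073
Required reliability = 1 − (SEM/SD)² = 1 − 0.219 ≈ 0.781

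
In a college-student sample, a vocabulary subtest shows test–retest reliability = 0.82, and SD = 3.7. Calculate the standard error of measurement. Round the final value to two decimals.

SEM = 3.7000·√(1 − 0.8200) ≈ 1.5698

1.57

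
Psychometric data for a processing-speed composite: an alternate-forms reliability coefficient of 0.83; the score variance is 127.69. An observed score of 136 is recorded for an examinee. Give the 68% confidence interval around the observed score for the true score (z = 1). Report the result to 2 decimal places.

[131.34, 140.66]

SD = √127.69 = 11.300
SEM = 11.300×√(1 − 0.830) ≈ 4.659
Half-width = 1×4.659 ≈ 4.659
CI = 136 ± 4.659 → [131.341, 140.659]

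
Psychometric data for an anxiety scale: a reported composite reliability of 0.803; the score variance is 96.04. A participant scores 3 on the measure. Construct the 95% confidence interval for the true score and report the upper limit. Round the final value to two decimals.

11.53

SD = √96.04 = 9.800
The standard error of measurement is 9.800×√(1 − 0.803) ≈ 9.800×0.444 ≈ 4.350.
Half-width = 1.96×4.350 ≈ 8.525
Upper bound: 3 + 8.525 = 11.525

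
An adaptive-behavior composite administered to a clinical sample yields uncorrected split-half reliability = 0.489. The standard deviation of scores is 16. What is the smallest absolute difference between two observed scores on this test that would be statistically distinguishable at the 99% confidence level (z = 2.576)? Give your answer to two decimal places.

r_full = 2·0.489 / (1 + 0.489) ≈ 0.657
SEM = 16.000*√(1 − 0.657) ≈ 9.373
Standard error of the difference = 9.373·√2 ≈ 13.256
Minimum reliable difference = 2.576 * SE_diff ≈ 2.576 * 13.256 ≈ 34.146

34.15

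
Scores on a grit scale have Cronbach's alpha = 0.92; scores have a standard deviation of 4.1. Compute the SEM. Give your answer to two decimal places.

1.16

SEM = 4.100·√(1 − 0.920) ≃ 1.160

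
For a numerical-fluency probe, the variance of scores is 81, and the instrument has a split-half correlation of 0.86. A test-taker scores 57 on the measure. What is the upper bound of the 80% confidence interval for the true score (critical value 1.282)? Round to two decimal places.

60.17

SD = √81 ≈ 9.000
r_full = 2·0.86 / (1 + 0.86) ≈ 0.925
SEM = 9.000 * √(1 − 0.925) = 9.000 * √0.075 ≈ 9.000 * 0.274 ≈ 2.469
Half-width = 1.282*2.469 ≈ 3.165
Upper bound: 57 + 3.165 = 60.165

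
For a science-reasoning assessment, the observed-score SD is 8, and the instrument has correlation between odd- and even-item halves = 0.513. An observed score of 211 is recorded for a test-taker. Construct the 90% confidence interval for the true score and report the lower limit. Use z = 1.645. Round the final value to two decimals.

203.53

r_full = 2·0.513 / (1 + 0.513) ≃ 0.67812
SEM = 8.00000 × √(1 − 0.67812) = 8.00000 × √0.32188 ≃ 8.00000 × 0.56734 ≃ 4.53874
1.645 × SEM ≃ 7.46622
Lower limit = 211 − 7.46622 ≃ 203.53378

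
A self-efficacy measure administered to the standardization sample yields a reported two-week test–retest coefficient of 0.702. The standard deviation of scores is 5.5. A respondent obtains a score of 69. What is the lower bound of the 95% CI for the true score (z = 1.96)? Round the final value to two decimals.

63.12

SEM = 5.5000·√(1 − 0.7020) ≈ 3.0024
Margin = 1.96 · 3.0024 ≈ 5.8847
Lower bound: 69 − 5.8847 = 63.1153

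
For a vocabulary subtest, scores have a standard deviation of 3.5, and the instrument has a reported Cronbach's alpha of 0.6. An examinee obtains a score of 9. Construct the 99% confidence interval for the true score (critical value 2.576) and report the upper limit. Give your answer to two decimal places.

14.70

SEM = 3.5000*√(1 − 0.6000) ≈ 2.2136
2.576 * SEM ≈ 5.7022
Upper bound: 9 + 5.7022 = 14.7022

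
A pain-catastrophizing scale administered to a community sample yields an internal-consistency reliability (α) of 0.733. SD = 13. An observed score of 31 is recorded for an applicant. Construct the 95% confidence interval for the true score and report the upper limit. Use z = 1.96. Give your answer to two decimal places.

44.17

The standard error of measurement is 13.0000·√(1 − 0.7330) ≈ 13.0000·0.5167 ≈ 6.7174.
Margin = 1.96 · 6.7174 ≈ 13.1660
Upper bound: 31 + 13.1660 = 44.1660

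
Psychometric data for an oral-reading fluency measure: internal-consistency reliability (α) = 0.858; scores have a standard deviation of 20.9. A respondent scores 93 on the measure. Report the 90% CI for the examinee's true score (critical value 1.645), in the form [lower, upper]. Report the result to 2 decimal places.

[80.04, 105.96]

SEM = 20.9000×√(1 − 0.8580) ≈ 7.8757
Half-width = 1.645×7.8757 ≈ 12.9556
CI = 93 ± 12.9556 → [80.0444, 105.9556]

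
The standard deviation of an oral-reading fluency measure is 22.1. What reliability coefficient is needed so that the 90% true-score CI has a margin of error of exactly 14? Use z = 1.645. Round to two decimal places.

0.85

Required SEM = 14 / 1.645 ≃ 8.5106
r = 1 − (SEM / SD)² = 1 − (8.5106 / 22.1)² ≃ 1 − 0.1483 ≃ 0.8517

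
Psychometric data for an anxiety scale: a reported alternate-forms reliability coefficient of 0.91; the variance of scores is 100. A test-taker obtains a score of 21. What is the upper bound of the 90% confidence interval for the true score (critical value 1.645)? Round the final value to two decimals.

SD = √100 = 10.00000
SEM = 10.00000*√(1 − 0.91000) ≃ 3.00000
1.645 * SEM ≃ 4.93500
Upper limit = 21 + 4.93500 ≃ 25.93500

25.94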